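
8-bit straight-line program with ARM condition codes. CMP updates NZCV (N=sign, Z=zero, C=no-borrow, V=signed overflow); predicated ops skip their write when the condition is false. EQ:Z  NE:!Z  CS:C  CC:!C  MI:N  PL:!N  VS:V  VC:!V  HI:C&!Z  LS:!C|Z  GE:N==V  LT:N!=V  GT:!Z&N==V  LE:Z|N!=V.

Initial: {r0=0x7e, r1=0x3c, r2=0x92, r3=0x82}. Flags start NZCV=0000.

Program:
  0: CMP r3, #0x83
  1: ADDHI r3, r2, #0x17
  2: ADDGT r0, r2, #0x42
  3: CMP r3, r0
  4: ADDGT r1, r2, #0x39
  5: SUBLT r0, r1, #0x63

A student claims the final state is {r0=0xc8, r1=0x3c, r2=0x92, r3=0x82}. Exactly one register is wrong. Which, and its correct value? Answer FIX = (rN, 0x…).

0: ✓ CMP  NZCV=1000
1: · ADDHI
2: · ADDGT
3: ✓ CMP  NZCV=0011
4: · ADDGT
5: ✓ SUBLT  r0←0xd9

FIX = (r0, 0xd9)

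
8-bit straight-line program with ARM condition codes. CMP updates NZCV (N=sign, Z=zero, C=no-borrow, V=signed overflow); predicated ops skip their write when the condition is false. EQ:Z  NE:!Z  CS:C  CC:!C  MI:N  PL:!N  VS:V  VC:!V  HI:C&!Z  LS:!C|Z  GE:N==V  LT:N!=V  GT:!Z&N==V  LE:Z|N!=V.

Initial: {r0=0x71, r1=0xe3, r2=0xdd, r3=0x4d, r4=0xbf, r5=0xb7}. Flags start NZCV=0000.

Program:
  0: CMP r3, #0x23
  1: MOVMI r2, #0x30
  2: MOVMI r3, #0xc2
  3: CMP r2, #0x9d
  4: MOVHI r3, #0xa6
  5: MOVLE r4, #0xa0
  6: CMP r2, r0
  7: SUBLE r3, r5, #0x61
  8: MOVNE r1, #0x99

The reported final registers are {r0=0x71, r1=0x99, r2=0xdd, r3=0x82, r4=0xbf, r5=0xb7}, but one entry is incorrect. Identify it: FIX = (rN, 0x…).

[0] flags=0010 → (cmp)
[1] flags=0010 MI?F → skip
[2] flags=0010 MI?F → skip
[3] flags=0010 → (cmp)
[4] flags=0010 HI?T → r3=0xa6
[5] flags=0010 LE?F → skip
[6] flags=0011 → (cmp)
[7] flags=0011 LE?T → r3=0x56
[8] flags=0011 NE?T → r1=0x99

FIX = (r3, 0x56)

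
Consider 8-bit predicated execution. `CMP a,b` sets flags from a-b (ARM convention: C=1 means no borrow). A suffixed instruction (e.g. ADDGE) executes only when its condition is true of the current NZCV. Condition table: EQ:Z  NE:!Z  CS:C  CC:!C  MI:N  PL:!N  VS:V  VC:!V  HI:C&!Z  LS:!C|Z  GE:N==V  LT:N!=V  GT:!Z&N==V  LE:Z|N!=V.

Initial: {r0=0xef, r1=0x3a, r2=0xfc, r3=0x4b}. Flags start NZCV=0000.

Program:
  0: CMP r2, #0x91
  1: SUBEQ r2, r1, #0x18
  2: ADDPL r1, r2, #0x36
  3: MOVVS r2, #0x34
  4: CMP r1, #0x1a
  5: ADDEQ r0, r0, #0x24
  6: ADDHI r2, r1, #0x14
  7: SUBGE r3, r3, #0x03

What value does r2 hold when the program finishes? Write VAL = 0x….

0: ✓ CMP  NZCV=0010
1: · SUBEQ
2: ✓ ADDPL  r1←0x32
3: · MOVVS
4: ✓ CMP  NZCV=0010
5: · ADDEQ
6: ✓ ADDHI  r2←0x46
7: ✓ SUBGE  r3←0x48

VAL = 0x46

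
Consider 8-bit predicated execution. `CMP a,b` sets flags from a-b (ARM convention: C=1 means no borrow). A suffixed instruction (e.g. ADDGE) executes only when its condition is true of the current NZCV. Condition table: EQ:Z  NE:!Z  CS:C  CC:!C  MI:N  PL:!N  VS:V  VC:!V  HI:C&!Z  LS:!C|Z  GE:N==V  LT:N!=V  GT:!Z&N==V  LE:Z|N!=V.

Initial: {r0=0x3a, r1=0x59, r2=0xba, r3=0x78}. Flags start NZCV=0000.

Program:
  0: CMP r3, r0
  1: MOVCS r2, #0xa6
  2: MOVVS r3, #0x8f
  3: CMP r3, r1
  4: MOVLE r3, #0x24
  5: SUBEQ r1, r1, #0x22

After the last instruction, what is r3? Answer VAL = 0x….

[0] flags=0010 → (cmp)
[1] flags=0010 CS?T → r2=0xa6
[2] flags=0010 VS?F → skip
[3] flags=0010 → (cmp)
[4] flags=0010 LE?F → skip
[5] flags=0010 EQ?F → skip

VAL = 0x78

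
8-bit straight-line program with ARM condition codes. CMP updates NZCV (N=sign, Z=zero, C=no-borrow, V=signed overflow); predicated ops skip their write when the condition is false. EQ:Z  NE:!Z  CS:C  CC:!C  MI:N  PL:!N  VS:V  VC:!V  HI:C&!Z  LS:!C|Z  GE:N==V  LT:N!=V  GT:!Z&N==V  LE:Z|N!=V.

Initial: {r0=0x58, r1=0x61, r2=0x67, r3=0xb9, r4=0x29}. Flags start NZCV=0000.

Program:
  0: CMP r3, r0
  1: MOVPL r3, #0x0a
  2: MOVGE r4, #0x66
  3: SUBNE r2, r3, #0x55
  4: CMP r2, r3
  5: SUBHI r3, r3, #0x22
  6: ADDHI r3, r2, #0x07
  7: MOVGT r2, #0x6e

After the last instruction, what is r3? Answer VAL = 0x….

0: ✓ CMP  NZCV=0011
1: ✓ MOVPL  r3←0x0a
2: · MOVGE
3: ✓ SUBNE  r2←0xb5
4: ✓ CMP  NZCV=1010
5: ✓ SUBHI  r3←0xe8
6: ✓ ADDHI  r3←0xbc
7: · MOVGT

VAL = 0xbc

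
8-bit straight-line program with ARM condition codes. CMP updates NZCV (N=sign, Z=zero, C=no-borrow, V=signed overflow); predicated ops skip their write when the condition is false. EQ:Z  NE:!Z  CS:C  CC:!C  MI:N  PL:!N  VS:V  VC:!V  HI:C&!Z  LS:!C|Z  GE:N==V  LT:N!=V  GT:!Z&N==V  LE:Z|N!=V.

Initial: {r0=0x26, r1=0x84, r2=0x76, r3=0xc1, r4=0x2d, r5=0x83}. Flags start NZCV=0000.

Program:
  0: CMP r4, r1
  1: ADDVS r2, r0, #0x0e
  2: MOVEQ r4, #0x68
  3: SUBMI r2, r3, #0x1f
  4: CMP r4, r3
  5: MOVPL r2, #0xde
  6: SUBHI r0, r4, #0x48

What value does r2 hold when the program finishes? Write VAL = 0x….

0: ✓ CMP  NZCV=1001
1: ✓ ADDVS  r2←0x34
2: · MOVEQ
3: ✓ SUBMI  r2←0xa2
4: ✓ CMP  NZCV=0000
5: ✓ MOVPL  r2←0xde
6: · SUBHI

VAL = 0xde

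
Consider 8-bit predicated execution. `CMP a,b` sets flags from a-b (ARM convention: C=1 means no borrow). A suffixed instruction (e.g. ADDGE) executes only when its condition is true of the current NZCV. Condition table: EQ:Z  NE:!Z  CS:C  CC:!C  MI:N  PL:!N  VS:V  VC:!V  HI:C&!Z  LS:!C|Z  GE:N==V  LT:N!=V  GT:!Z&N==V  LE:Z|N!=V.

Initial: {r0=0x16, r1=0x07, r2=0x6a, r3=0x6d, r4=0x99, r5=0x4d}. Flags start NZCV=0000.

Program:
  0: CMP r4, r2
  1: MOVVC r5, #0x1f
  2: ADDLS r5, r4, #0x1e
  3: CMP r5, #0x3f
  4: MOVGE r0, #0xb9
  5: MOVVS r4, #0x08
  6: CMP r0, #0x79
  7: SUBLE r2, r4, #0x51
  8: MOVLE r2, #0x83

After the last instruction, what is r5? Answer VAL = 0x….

0: ✓ CMP  NZCV=0011
1: · MOVVC
2: · ADDLS
3: ✓ CMP  NZCV=0010
4: ✓ MOVGE  r0←0xb9
5: · MOVVS
6: ✓ CMP  NZCV=0011
7: ✓ SUBLE  r2←0x48
8: ✓ MOVLE  r2←0x83

VAL = 0x4d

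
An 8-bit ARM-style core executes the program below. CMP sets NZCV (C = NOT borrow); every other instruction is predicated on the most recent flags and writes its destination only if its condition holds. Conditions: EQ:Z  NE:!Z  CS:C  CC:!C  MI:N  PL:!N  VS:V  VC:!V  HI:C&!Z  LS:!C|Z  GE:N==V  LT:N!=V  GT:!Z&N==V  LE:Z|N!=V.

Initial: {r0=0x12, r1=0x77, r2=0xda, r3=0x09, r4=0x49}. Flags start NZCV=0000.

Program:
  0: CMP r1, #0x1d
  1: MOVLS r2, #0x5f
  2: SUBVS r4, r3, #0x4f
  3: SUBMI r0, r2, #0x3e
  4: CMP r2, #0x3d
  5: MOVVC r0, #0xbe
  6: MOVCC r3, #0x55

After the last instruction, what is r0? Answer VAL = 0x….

VAL = 0xbe

0: ✓ CMP  NZCV=0010
1: · MOVLS
2: · SUBVS
3: · SUBMI
4: ✓ CMP  NZCV=1010
5: ✓ MOVVC  r0←0xbe
6: · MOVCC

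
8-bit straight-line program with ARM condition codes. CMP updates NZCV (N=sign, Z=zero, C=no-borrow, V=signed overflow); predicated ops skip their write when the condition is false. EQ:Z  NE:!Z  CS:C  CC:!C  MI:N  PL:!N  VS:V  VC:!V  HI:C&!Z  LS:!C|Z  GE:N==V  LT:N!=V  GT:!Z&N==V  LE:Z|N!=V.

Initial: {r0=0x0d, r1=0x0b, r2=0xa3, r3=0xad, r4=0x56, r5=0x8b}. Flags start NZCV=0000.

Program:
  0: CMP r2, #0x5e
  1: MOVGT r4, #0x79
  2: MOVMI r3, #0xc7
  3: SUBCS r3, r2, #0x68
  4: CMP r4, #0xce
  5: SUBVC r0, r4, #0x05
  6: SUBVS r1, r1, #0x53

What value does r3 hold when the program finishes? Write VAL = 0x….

VAL = 0x3b

[0] flags=0011 → (cmp)
[1] flags=0011 GT?F → skip
[2] flags=0011 MI?F → skip
[3] flags=0011 CS?T → r3=0x3b
[4] flags=1001 → (cmp)
[5] flags=1001 VC?F → skip
[6] flags=1001 VS?T → r1=0xb8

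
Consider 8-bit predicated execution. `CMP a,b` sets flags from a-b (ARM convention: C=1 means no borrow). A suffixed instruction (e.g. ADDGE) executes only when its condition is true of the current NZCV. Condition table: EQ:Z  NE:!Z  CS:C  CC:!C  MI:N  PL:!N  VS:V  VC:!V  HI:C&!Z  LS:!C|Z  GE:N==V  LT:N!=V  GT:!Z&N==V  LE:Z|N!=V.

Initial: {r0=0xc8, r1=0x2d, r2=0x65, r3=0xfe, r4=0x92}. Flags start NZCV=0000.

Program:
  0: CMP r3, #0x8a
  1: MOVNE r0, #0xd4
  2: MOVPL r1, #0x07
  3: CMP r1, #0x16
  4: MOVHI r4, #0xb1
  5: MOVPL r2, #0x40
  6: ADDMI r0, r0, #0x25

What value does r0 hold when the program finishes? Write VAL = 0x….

0: ✓ CMP  NZCV=0010
1: ✓ MOVNE  r0←0xd4
2: ✓ MOVPL  r1←0x07
3: ✓ CMP  NZCV=1000
4: · MOVHI
5: · MOVPL
6: ✓ ADDMI  r0←0xf9

VAL = 0xf9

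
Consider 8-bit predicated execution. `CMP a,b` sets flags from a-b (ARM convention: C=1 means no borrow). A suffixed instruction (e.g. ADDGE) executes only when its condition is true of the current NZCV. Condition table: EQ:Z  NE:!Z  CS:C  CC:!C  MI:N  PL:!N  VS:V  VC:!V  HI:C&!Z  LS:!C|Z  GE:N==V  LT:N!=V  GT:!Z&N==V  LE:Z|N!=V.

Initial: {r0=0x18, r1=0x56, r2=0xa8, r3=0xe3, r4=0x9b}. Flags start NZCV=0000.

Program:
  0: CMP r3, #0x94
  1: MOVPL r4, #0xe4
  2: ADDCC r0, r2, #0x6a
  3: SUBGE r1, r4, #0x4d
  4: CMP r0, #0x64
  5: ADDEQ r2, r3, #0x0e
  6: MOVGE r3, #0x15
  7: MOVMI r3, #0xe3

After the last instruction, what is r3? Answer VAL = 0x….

[0] flags=0010 → (cmp)
[1] flags=0010 PL?T → r4=0xe4
[2] flags=0010 CC?F → skip
[3] flags=0010 GE?T → r1=0x97
[4] flags=1000 → (cmp)
[5] flags=1000 EQ?F → skip
[6] flags=1000 GE?F → skip
[7] flags=1000 MI?T → r3=0xe3

VAL = 0xe3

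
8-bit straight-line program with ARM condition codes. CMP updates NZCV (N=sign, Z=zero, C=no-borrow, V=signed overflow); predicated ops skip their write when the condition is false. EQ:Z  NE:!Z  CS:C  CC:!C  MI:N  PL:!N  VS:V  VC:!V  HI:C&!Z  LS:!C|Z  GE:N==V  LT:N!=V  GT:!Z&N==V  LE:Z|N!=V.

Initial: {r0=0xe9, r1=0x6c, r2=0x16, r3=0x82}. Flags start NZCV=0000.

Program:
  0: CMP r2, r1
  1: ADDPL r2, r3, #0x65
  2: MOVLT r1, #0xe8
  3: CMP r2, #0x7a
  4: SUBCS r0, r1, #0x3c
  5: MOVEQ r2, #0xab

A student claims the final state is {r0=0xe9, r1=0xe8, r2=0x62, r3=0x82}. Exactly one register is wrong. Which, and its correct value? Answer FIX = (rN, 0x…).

0: ✓ CMP  NZCV=1000
1: · ADDPL
2: ✓ MOVLT  r1←0xe8
3: ✓ CMP  NZCV=1000
4: · SUBCS
5: · MOVEQ

FIX = (r2, 0x16)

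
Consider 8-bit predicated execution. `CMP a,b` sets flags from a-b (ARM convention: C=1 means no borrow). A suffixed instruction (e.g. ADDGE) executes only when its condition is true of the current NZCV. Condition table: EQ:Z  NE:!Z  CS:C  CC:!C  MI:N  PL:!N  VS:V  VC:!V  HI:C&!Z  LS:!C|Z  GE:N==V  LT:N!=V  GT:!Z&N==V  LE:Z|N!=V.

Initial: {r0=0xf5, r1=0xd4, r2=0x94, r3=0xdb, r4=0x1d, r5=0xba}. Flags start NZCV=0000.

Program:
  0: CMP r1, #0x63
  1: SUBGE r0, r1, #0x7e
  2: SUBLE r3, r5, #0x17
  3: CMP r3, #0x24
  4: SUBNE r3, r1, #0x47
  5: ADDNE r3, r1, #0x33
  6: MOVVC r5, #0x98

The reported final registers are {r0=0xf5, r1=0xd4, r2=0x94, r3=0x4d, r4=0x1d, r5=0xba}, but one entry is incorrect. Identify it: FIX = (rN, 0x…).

FIX = (r3, 0x07)

0: ✓ CMP  NZCV=0011
1: · SUBGE
2: ✓ SUBLE  r3←0xa3
3: ✓ CMP  NZCV=0011
4: ✓ SUBNE  r3←0x8d
5: ✓ ADDNE  r3←0x07
6: · MOVVC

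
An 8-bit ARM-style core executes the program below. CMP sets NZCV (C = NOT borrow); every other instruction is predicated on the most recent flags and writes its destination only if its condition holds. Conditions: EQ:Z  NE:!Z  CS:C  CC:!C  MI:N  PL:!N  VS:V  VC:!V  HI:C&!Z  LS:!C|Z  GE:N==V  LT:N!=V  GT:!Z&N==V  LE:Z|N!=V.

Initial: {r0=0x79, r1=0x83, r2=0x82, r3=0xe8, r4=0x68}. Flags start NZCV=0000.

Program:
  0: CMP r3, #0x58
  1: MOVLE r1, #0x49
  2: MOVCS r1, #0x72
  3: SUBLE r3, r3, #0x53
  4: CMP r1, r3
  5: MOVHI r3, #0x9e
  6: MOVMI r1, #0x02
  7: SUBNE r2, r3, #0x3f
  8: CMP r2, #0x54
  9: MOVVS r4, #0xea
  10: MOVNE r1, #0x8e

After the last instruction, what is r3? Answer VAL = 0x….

VAL = 0x95

[0] flags=1010 → (cmp)
[1] flags=1010 LE?T → r1=0x49
[2] flags=1010 CS?T → r1=0x72
[3] flags=1010 LE?T → r3=0x95
[4] flags=1001 → (cmp)
[5] flags=1001 HI?F → skip
[6] flags=1001 MI?T → r1=0x02
[7] flags=1001 NE?T → r2=0x56
[8] flags=0010 → (cmp)
[9] flags=0010 VS?F → skip
[10] flags=0010 NE?T → r1=0x8e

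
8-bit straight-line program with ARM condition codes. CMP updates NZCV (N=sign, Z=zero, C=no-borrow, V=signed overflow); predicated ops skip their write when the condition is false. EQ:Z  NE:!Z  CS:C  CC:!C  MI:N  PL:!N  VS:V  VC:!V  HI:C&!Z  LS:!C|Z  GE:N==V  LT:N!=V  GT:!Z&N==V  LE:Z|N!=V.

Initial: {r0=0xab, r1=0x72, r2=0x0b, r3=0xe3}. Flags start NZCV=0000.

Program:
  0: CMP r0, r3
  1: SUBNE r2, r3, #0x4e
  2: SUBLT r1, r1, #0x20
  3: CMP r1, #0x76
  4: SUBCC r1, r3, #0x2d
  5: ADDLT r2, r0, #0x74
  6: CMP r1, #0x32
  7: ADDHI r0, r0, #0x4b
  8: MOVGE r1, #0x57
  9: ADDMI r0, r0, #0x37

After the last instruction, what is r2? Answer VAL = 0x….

0: ✓ CMP  NZCV=1000
1: ✓ SUBNE  r2←0x95
2: ✓ SUBLT  r1←0x52
3: ✓ CMP  NZCV=1000
4: ✓ SUBCC  r1←0xb6
5: ✓ ADDLT  r2←0x1f
6: ✓ CMP  NZCV=1010
7: ✓ ADDHI  r0←0xf6
8: · MOVGE
9: ✓ ADDMI  r0←0x2d

VAL = 0x1f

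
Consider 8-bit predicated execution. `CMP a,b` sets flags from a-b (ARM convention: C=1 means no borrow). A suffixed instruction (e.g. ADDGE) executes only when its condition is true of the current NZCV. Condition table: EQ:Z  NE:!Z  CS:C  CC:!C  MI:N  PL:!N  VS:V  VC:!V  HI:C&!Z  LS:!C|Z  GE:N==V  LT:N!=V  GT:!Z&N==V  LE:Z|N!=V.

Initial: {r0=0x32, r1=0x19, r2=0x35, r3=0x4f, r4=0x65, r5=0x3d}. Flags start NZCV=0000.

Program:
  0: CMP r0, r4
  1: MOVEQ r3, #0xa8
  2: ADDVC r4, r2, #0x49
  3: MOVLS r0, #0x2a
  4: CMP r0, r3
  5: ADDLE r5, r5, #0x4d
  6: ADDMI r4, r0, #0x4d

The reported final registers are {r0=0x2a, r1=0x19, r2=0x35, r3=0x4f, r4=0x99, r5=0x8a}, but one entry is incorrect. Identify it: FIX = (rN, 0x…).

[0] flags=1000 → (cmp)
[1] flags=1000 EQ?F → skip
[2] flags=1000 VC?T → r4=0x7e
[3] flags=1000 LS?T → r0=0x2a
[4] flags=1000 → (cmp)
[5] flags=1000 LE?T → r5=0x8a
[6] flags=1000 MI?T → r4=0x77

FIX = (r4, 0x77)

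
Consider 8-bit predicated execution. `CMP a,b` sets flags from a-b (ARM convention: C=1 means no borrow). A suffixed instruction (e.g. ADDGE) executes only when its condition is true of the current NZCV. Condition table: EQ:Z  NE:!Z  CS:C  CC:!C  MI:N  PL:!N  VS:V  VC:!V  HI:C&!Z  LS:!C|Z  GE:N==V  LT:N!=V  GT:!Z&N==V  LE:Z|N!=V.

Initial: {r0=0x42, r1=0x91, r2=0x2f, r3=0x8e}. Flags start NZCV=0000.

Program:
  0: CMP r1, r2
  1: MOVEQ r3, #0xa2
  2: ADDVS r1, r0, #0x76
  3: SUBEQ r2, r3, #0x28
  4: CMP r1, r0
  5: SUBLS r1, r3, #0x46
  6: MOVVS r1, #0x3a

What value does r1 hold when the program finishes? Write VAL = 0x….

VAL = 0x3a

[0] flags=0011 → (cmp)
[1] flags=0011 EQ?F → skip
[2] flags=0011 VS?T → r1=0xb8
[3] flags=0011 EQ?F → skip
[4] flags=0011 → (cmp)
[5] flags=0011 LS?F → skip
[6] flags=0011 VS?T → r1=0x3a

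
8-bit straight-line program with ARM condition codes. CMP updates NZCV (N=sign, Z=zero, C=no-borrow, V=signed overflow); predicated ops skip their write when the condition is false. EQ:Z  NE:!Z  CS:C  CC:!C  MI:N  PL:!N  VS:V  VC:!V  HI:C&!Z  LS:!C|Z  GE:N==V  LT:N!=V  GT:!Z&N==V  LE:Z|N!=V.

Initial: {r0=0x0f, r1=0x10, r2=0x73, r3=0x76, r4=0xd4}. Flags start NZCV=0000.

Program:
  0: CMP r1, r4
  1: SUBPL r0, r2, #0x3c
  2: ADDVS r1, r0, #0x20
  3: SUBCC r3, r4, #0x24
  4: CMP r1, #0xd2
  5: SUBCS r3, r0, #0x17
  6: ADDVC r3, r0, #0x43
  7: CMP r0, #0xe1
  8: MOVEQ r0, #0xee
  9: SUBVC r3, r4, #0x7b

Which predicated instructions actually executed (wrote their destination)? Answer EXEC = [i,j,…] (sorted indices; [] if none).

EXEC = [1,3,6,9]

[0] flags=0000 → (cmp)
[1] flags=0000 PL?T → r0=0x37
[2] flags=0000 VS?F → skip
[3] flags=0000 CC?T → r3=0xb0
[4] flags=0000 → (cmp)
[5] flags=0000 CS?F → skip
[6] flags=0000 VC?T → r3=0x7a
[7] flags=0000 → (cmp)
[8] flags=0000 EQ?F → skip
[9] flags=0000 VC?T → r3=0x59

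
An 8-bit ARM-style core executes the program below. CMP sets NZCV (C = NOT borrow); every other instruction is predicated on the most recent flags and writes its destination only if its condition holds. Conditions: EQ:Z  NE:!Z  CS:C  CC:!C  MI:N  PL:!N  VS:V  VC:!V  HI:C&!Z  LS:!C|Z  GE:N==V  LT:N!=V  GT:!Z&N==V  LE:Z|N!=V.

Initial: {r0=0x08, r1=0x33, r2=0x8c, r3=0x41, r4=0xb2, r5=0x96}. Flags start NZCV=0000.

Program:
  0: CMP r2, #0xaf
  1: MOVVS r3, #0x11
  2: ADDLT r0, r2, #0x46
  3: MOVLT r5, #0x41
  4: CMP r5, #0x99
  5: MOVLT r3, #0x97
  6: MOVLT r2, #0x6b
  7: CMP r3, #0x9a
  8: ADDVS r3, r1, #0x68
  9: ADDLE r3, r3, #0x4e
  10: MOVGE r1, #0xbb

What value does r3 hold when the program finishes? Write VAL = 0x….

VAL = 0x9b

0: ✓ CMP  NZCV=1000
1: · MOVVS
2: ✓ ADDLT  r0←0xd2
3: ✓ MOVLT  r5←0x41
4: ✓ CMP  NZCV=1001
5: · MOVLT
6: · MOVLT
7: ✓ CMP  NZCV=1001
8: ✓ ADDVS  r3←0x9b
9: · ADDLE
10: ✓ MOVGE  r1←0xbb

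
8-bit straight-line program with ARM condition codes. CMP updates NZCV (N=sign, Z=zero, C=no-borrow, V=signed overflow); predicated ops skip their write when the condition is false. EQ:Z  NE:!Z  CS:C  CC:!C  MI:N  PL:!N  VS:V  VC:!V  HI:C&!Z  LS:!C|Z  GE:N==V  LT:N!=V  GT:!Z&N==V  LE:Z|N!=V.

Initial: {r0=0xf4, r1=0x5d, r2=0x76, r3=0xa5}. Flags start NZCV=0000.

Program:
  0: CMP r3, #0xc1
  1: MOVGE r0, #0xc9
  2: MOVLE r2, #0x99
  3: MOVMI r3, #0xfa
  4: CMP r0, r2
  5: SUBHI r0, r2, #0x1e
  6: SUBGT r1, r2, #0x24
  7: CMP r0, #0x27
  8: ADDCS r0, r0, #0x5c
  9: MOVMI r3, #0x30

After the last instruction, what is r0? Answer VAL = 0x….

[0] flags=1000 → (cmp)
[1] flags=1000 GE?F → skip
[2] flags=1000 LE?T → r2=0x99
[3] flags=1000 MI?T → r3=0xfa
[4] flags=0010 → (cmp)
[5] flags=0010 HI?T → r0=0x7b
[6] flags=0010 GT?T → r1=0x75
[7] flags=0010 → (cmp)
[8] flags=0010 CS?T → r0=0xd7
[9] flags=0010 MI?F → skip

VAL = 0xd7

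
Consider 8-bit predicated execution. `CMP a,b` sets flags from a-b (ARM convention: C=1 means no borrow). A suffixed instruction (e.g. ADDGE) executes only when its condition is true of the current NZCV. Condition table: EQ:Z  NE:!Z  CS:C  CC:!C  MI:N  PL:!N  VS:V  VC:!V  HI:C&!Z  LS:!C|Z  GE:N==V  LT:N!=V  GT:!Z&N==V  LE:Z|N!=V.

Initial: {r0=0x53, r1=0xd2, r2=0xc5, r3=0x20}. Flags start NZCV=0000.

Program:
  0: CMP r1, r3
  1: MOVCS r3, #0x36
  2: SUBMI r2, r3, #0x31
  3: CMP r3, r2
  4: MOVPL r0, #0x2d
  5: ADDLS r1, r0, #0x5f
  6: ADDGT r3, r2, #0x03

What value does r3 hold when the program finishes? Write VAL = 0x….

VAL = 0x08

[0] flags=1010 → (cmp)
[1] flags=1010 CS?T → r3=0x36
[2] flags=1010 MI?T → r2=0x05
[3] flags=0010 → (cmp)
[4] flags=0010 PL?T → r0=0x2d
[5] flags=0010 LS?F → skip
[6] flags=0010 GT?T → r3=0x08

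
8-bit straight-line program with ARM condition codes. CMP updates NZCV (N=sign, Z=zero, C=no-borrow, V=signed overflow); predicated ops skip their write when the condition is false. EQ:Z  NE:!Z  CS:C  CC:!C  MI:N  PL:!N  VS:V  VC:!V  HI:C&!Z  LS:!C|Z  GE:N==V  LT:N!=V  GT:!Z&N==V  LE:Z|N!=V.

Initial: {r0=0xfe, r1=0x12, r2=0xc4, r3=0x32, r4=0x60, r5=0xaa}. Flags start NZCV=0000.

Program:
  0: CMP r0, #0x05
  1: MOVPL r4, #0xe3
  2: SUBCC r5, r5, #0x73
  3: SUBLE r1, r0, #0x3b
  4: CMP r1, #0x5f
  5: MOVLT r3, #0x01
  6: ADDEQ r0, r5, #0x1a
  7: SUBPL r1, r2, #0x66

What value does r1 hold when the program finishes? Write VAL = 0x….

0: ✓ CMP  NZCV=1010
1: · MOVPL
2: · SUBCC
3: ✓ SUBLE  r1←0xc3
4: ✓ CMP  NZCV=0011
5: ✓ MOVLT  r3←0x01
6: · ADDEQ
7: ✓ SUBPL  r1←0x5e

VAL = 0x5e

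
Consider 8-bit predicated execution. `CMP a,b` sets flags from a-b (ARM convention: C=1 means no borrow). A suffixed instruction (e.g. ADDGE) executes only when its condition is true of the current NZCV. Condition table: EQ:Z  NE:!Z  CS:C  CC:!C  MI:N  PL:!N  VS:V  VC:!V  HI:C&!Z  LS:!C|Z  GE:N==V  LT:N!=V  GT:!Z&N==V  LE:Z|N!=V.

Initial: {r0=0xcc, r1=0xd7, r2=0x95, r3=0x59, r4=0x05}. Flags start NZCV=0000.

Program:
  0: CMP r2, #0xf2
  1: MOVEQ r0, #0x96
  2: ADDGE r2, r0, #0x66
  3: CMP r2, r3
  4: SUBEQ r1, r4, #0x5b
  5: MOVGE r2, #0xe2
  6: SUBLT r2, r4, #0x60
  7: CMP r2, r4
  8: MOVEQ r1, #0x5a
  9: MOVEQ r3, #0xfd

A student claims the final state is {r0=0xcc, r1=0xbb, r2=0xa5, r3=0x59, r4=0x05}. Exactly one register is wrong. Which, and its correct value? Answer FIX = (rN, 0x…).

FIX = (r1, 0xd7)

0: ✓ CMP  NZCV=1000
1: · MOVEQ
2: · ADDGE
3: ✓ CMP  NZCV=0011
4: · SUBEQ
5: · MOVGE
6: ✓ SUBLT  r2←0xa5
7: ✓ CMP  NZCV=1010
8: · MOVEQ
9: · MOVEQ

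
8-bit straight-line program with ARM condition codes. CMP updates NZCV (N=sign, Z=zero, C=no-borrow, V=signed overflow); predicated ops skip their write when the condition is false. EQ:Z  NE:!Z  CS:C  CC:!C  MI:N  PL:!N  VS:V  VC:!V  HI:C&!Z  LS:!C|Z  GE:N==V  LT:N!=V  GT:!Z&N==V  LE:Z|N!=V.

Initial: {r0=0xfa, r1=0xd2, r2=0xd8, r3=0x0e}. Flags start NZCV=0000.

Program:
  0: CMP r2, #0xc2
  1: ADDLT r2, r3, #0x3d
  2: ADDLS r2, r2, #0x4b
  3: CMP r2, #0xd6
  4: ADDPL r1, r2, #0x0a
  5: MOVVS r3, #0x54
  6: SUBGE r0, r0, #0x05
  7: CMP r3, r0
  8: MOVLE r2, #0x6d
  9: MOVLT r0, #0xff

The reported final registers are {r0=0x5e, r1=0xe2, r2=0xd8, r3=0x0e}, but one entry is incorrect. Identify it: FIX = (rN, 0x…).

FIX = (r0, 0xf5)

[0] flags=0010 → (cmp)
[1] flags=0010 LT?F → skip
[2] flags=0010 LS?F → skip
[3] flags=0010 → (cmp)
[4] flags=0010 PL?T → r1=0xe2
[5] flags=0010 VS?F → skip
[6] flags=0010 GE?T → r0=0xf5
[7] flags=0000 → (cmp)
[8] flags=0000 LE?F → skip
[9] flags=0000 LT?F → skip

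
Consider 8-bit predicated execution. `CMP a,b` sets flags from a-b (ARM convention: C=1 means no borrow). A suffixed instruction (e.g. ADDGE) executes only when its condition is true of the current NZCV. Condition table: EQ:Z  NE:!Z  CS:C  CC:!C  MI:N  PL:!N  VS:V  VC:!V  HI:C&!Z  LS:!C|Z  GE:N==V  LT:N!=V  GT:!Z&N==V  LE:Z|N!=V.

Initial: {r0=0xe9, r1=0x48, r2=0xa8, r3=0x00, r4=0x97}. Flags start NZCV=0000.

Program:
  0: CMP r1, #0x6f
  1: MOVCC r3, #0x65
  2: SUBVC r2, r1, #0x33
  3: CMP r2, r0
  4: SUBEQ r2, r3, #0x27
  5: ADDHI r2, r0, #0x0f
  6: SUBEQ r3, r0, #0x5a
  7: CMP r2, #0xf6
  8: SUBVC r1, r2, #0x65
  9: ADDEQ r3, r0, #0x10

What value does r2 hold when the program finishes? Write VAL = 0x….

VAL = 0x15

[0] flags=1000 → (cmp)
[1] flags=1000 CC?T → r3=0x65
[2] flags=1000 VC?T → r2=0x15
[3] flags=0000 → (cmp)
[4] flags=0000 EQ?F → skip
[5] flags=0000 HI?F → skip
[6] flags=0000 EQ?F → skip
[7] flags=0000 → (cmp)
[8] flags=0000 VC?T → r1=0xb0
[9] flags=0000 EQ?F → skip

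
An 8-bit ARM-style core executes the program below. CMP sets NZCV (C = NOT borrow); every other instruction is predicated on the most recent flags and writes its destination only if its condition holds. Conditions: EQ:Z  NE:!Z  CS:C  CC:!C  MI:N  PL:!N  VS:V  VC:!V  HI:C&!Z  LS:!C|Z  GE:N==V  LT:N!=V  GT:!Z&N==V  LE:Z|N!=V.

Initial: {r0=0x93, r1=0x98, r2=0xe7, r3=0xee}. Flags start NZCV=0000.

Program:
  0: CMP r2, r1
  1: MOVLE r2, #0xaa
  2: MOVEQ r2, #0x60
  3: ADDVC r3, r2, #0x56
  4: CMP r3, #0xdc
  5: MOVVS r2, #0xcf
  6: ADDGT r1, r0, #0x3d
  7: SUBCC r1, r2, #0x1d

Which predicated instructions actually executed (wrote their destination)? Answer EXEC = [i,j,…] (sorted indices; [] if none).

0: ✓ CMP  NZCV=0010
1: · MOVLE
2: · MOVEQ
3: ✓ ADDVC  r3←0x3d
4: ✓ CMP  NZCV=0000
5: · MOVVS
6: ✓ ADDGT  r1←0xd0
7: ✓ SUBCC  r1←0xca

EXEC = [3,6,7]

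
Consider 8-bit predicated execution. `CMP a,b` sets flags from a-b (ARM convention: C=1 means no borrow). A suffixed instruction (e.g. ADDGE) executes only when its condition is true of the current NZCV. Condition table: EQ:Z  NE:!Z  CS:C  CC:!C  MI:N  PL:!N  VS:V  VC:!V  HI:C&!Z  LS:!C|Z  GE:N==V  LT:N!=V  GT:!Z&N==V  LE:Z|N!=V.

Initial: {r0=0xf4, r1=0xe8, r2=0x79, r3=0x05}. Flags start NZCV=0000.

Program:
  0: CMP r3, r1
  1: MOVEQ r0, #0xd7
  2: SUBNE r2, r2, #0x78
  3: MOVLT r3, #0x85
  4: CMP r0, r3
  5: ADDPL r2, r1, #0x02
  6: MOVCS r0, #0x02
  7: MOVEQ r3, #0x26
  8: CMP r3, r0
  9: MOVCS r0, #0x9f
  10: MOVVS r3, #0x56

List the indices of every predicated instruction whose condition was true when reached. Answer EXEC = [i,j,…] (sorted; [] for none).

0: ✓ CMP  NZCV=0000
1: · MOVEQ
2: ✓ SUBNE  r2←0x01
3: · MOVLT
4: ✓ CMP  NZCV=1010
5: · ADDPL
6: ✓ MOVCS  r0←0x02
7: · MOVEQ
8: ✓ CMP  NZCV=0010
9: ✓ MOVCS  r0←0x9f
10: · MOVVS

EXEC = [2,6,9]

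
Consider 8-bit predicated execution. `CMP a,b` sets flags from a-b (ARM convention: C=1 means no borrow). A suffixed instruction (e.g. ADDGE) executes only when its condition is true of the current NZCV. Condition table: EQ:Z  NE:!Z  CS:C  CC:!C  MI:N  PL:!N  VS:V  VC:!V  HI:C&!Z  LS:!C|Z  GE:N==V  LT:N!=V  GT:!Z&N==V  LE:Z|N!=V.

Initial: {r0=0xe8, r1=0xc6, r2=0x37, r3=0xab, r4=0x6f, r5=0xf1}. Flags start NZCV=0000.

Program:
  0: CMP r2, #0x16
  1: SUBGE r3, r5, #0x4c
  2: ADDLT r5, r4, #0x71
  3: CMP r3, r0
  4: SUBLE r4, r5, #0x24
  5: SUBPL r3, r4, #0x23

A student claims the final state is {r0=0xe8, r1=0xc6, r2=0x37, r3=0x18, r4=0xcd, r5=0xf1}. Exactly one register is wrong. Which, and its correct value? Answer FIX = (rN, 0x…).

0: ✓ CMP  NZCV=0010
1: ✓ SUBGE  r3←0xa5
2: · ADDLT
3: ✓ CMP  NZCV=1000
4: ✓ SUBLE  r4←0xcd
5: · SUBPL

FIX = (r3, 0xa5)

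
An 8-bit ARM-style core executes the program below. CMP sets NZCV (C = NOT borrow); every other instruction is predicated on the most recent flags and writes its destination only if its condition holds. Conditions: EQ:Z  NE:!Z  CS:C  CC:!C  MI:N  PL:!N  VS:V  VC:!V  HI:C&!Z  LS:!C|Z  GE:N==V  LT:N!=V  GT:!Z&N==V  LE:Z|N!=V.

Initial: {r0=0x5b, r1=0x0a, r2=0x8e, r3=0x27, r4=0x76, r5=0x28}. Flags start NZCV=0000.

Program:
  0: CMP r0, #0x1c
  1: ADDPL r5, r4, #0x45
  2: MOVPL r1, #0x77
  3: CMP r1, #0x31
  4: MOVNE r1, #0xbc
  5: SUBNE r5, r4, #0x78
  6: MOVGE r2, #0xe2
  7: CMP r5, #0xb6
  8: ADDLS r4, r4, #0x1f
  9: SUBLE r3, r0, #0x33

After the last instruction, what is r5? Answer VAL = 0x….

VAL = 0xfe

0: ✓ CMP  NZCV=0010
1: ✓ ADDPL  r5←0xbb
2: ✓ MOVPL  r1←0x77
3: ✓ CMP  NZCV=0010
4: ✓ MOVNE  r1←0xbc
5: ✓ SUBNE  r5←0xfe
6: ✓ MOVGE  r2←0xe2
7: ✓ CMP  NZCV=0010
8: · ADDLS
9: · SUBLE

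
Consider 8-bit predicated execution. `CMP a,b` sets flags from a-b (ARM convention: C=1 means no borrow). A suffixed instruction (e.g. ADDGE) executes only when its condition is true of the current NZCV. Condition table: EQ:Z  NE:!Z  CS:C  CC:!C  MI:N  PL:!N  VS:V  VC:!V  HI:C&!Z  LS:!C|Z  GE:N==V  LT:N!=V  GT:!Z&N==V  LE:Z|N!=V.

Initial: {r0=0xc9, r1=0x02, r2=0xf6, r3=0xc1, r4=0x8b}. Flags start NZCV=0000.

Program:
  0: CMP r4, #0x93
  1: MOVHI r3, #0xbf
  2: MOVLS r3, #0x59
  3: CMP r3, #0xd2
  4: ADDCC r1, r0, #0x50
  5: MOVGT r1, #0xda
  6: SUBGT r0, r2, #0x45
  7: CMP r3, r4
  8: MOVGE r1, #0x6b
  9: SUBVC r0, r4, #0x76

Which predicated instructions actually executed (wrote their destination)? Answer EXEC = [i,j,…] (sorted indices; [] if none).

EXEC = [2,4,5,6,8]

[0] flags=1000 → (cmp)
[1] flags=1000 HI?F → skip
[2] flags=1000 LS?T → r3=0x59
[3] flags=1001 → (cmp)
[4] flags=1001 CC?T → r1=0x19
[5] flags=1001 GT?T → r1=0xda
[6] flags=1001 GT?T → r0=0xb1
[7] flags=1001 → (cmp)
[8] flags=1001 GE?T → r1=0x6b
[9] flags=1001 VC?F → skip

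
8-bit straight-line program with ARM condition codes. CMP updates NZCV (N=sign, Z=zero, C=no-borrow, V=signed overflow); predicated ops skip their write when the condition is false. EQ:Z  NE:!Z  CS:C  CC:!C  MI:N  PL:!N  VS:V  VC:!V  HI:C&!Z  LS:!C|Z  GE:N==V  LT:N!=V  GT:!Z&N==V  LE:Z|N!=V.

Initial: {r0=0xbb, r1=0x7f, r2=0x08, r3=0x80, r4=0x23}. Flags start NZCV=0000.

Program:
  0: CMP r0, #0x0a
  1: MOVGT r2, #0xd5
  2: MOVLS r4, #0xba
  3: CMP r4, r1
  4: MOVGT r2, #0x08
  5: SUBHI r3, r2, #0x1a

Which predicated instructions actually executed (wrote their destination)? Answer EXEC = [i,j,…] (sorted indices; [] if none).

EXEC = []

0: ✓ CMP  NZCV=1010
1: · MOVGT
2: · MOVLS
3: ✓ CMP  NZCV=1000
4: · MOVGT
5: · SUBHI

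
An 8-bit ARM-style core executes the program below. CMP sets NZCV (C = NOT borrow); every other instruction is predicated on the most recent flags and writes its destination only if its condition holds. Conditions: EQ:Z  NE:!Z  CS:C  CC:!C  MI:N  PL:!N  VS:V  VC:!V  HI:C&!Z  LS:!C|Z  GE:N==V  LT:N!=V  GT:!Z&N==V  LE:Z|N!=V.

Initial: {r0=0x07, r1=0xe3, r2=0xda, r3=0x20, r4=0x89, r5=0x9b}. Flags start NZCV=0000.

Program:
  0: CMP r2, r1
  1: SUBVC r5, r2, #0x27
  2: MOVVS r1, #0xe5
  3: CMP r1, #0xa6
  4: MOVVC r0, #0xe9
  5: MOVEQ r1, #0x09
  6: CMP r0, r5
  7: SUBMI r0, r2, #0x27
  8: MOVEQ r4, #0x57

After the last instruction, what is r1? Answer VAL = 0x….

[0] flags=1000 → (cmp)
[1] flags=1000 VC?T → r5=0xb3
[2] flags=1000 VS?F → skip
[3] flags=0010 → (cmp)
[4] flags=0010 VC?T → r0=0xe9
[5] flags=0010 EQ?F → skip
[6] flags=0010 → (cmp)
[7] flags=0010 MI?F → skip
[8] flags=0010 EQ?F → skip

VAL = 0xe3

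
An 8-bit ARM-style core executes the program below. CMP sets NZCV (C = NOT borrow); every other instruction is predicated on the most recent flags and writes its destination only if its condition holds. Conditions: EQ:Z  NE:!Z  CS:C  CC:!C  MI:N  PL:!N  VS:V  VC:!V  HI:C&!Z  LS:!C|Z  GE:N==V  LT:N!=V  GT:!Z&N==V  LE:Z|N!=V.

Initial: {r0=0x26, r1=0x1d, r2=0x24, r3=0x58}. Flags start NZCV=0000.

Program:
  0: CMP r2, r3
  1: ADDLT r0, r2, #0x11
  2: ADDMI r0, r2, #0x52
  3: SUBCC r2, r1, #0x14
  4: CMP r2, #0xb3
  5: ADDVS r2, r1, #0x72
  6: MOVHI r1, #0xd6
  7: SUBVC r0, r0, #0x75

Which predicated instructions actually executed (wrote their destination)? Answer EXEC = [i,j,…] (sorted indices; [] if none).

EXEC = [1,2,3,7]

0: ✓ CMP  NZCV=1000
1: ✓ ADDLT  r0←0x35
2: ✓ ADDMI  r0←0x76
3: ✓ SUBCC  r2←0x09
4: ✓ CMP  NZCV=0000
5: · ADDVS
6: · MOVHI
7: ✓ SUBVC  r0←0x01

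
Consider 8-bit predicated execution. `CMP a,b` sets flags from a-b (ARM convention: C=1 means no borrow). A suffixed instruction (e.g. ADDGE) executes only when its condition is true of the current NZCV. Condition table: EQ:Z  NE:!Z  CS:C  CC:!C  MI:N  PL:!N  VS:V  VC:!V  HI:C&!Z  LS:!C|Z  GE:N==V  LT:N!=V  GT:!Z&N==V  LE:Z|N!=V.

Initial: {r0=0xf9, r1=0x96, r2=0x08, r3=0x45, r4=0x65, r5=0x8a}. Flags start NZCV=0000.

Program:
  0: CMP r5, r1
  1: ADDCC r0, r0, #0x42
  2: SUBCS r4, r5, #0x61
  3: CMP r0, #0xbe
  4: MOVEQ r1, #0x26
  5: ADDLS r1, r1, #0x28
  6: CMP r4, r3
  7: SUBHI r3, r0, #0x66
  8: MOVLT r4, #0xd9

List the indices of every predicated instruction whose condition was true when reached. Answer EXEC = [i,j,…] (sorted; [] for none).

EXEC = [1,5,7]

[0] flags=1000 → (cmp)
[1] flags=1000 CC?T → r0=0x3b
[2] flags=1000 CS?F → skip
[3] flags=0000 → (cmp)
[4] flags=0000 EQ?F → skip
[5] flags=0000 LS?T → r1=0xbe
[6] flags=0010 → (cmp)
[7] flags=0010 HI?T → r3=0xd5
[8] flags=0010 LT?F → skip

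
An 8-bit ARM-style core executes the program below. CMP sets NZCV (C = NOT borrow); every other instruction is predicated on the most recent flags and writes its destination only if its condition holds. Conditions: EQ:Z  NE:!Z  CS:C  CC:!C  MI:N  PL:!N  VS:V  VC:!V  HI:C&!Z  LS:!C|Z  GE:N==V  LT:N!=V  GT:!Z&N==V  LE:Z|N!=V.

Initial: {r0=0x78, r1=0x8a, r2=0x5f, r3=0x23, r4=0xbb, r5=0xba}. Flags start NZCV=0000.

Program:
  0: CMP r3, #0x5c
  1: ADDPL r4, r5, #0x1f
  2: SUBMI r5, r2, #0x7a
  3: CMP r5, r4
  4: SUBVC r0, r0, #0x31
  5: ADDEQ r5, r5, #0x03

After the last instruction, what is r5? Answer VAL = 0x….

0: ✓ CMP  NZCV=1000
1: · ADDPL
2: ✓ SUBMI  r5←0xe5
3: ✓ CMP  NZCV=0010
4: ✓ SUBVC  r0←0x47
5: · ADDEQ

VAL = 0xe5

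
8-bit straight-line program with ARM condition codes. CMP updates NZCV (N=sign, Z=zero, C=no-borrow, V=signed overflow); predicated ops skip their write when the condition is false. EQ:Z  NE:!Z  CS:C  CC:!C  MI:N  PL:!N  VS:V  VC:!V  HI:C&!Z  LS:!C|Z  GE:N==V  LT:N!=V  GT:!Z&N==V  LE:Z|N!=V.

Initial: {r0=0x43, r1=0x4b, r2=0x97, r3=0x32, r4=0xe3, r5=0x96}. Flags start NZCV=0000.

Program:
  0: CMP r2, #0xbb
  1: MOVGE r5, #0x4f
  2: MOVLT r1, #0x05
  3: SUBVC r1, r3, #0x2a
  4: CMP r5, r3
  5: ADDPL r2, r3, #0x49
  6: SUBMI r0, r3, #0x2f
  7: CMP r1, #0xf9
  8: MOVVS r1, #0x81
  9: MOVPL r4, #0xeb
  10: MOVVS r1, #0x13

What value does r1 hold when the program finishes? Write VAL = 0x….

[0] flags=1000 → (cmp)
[1] flags=1000 GE?F → skip
[2] flags=1000 LT?T → r1=0x05
[3] flags=1000 VC?T → r1=0x08
[4] flags=0011 → (cmp)
[5] flags=0011 PL?T → r2=0x7b
[6] flags=0011 MI?F → skip
[7] flags=0000 → (cmp)
[8] flags=0000 VS?F → skip
[9] flags=0000 PL?T → r4=0xeb
[10] flags=0000 VS?F → skip

VAL = 0x08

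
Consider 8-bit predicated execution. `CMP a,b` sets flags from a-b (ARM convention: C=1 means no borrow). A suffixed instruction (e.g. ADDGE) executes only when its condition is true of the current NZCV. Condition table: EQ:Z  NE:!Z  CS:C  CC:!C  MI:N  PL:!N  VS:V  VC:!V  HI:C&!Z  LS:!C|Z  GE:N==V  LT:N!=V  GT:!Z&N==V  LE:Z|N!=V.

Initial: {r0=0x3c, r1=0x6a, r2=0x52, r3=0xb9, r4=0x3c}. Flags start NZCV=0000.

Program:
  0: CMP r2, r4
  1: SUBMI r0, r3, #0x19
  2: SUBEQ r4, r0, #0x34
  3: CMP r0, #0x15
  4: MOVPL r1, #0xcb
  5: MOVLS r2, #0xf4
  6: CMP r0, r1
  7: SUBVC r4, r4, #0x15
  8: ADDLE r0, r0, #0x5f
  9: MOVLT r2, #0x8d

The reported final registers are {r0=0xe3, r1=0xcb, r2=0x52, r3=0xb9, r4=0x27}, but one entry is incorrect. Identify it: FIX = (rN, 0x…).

[0] flags=0010 → (cmp)
[1] flags=0010 MI?F → skip
[2] flags=0010 EQ?F → skip
[3] flags=0010 → (cmp)
[4] flags=0010 PL?T → r1=0xcb
[5] flags=0010 LS?F → skip
[6] flags=0000 → (cmp)
[7] flags=0000 VC?T → r4=0x27
[8] flags=0000 LE?F → skip
[9] flags=0000 LT?F → skip

FIX = (r0, 0x3c)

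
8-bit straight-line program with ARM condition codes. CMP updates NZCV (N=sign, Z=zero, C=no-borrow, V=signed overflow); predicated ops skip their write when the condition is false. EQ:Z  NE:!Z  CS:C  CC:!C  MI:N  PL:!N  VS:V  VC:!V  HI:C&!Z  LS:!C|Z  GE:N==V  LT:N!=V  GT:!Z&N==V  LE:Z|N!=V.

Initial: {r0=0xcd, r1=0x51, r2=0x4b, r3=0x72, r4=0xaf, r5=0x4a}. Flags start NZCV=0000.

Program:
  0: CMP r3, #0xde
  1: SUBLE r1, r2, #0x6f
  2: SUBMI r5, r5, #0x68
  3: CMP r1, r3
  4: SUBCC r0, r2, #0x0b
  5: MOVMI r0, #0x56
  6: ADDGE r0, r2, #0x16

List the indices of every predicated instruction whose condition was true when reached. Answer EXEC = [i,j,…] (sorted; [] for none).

0: ✓ CMP  NZCV=1001
1: · SUBLE
2: ✓ SUBMI  r5←0xe2
3: ✓ CMP  NZCV=1000
4: ✓ SUBCC  r0←0x40
5: ✓ MOVMI  r0←0x56
6: · ADDGE

EXEC = [2,4,5]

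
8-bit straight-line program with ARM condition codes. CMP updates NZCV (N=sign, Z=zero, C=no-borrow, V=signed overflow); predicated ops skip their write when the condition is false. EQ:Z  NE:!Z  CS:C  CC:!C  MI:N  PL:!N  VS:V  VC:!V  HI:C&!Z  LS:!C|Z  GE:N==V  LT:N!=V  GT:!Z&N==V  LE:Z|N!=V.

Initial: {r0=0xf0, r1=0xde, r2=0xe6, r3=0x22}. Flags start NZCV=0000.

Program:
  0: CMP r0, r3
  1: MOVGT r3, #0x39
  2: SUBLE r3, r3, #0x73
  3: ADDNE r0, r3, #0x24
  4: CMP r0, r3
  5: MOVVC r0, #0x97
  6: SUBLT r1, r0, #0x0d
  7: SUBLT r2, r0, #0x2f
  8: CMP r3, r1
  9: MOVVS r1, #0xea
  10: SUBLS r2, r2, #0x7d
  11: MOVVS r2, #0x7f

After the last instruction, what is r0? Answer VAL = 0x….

VAL = 0x97

[0] flags=1010 → (cmp)
[1] flags=1010 GT?F → skip
[2] flags=1010 LE?T → r3=0xaf
[3] flags=1010 NE?T → r0=0xd3
[4] flags=0010 → (cmp)
[5] flags=0010 VC?T → r0=0x97
[6] flags=0010 LT?F → skip
[7] flags=0010 LT?F → skip
[8] flags=1000 → (cmp)
[9] flags=1000 VS?F → skip
[10] flags=1000 LS?T → r2=0x69
[11] flags=1000 VS?F → skip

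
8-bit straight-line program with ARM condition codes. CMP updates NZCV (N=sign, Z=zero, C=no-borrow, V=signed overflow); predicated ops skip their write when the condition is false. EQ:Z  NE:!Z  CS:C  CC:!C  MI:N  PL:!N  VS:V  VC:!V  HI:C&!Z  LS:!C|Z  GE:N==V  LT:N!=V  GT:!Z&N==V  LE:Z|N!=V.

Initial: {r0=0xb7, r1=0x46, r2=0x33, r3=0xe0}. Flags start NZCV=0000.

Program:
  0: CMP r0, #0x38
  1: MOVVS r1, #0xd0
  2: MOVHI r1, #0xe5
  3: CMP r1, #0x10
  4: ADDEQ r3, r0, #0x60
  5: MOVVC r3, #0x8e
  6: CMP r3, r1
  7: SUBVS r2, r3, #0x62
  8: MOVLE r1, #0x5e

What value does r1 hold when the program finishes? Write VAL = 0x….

VAL = 0x5e

[0] flags=0011 → (cmp)
[1] flags=0011 VS?T → r1=0xd0
[2] flags=0011 HI?T → r1=0xe5
[3] flags=1010 → (cmp)
[4] flags=1010 EQ?F → skip
[5] flags=1010 VC?T → r3=0x8e
[6] flags=1000 → (cmp)
[7] flags=1000 VS?F → skip
[8] flags=1000 LE?T → r1=0x5e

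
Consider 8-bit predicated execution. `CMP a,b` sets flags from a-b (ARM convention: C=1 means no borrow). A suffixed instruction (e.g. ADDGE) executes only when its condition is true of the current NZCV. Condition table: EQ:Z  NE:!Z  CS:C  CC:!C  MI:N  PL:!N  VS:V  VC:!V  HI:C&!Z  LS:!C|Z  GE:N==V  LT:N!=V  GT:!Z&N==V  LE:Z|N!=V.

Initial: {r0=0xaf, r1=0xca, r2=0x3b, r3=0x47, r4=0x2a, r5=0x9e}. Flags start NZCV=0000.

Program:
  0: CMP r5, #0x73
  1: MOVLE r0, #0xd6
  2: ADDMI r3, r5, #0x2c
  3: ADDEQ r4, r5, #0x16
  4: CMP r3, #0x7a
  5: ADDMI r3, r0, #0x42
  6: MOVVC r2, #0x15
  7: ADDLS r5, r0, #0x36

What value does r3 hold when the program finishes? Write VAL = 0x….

0: ✓ CMP  NZCV=0011
1: ✓ MOVLE  r0←0xd6
2: · ADDMI
3: · ADDEQ
4: ✓ CMP  NZCV=1000
5: ✓ ADDMI  r3←0x18
6: ✓ MOVVC  r2←0x15
7: ✓ ADDLS  r5←0x0c

VAL = 0x18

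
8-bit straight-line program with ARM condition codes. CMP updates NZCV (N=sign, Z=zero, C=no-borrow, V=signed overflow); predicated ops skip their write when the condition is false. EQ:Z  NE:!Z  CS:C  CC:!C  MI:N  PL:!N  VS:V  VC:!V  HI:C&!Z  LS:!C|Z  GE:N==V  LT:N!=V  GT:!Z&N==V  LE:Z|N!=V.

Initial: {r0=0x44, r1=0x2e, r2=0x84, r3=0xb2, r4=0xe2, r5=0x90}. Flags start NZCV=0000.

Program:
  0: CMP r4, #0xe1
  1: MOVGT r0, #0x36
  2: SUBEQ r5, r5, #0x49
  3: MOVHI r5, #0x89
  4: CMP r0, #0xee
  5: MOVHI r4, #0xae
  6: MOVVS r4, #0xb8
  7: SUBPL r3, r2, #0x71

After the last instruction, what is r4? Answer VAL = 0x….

VAL = 0xe2

0: ✓ CMP  NZCV=0010
1: ✓ MOVGT  r0←0x36
2: · SUBEQ
3: ✓ MOVHI  r5←0x89
4: ✓ CMP  NZCV=0000
5: · MOVHI
6: · MOVVS
7: ✓ SUBPL  r3←0x13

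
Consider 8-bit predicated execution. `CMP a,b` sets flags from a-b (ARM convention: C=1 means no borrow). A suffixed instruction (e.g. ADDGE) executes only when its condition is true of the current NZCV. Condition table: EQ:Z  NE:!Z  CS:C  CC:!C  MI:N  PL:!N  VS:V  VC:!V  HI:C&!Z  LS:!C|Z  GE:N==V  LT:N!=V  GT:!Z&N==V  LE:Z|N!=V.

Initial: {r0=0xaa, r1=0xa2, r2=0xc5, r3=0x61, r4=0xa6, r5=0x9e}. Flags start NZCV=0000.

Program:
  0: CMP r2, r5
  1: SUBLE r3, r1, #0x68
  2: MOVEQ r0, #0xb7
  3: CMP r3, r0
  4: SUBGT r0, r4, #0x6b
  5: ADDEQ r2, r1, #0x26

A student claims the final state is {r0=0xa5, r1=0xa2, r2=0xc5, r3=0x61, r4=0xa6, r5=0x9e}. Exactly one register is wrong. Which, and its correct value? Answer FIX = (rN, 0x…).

[0] flags=0010 → (cmp)
[1] flags=0010 LE?F → skip
[2] flags=0010 EQ?F → skip
[3] flags=1001 → (cmp)
[4] flags=1001 GT?T → r0=0x3b
[5] flags=1001 EQ?F → skip

FIX = (r0, 0x3b)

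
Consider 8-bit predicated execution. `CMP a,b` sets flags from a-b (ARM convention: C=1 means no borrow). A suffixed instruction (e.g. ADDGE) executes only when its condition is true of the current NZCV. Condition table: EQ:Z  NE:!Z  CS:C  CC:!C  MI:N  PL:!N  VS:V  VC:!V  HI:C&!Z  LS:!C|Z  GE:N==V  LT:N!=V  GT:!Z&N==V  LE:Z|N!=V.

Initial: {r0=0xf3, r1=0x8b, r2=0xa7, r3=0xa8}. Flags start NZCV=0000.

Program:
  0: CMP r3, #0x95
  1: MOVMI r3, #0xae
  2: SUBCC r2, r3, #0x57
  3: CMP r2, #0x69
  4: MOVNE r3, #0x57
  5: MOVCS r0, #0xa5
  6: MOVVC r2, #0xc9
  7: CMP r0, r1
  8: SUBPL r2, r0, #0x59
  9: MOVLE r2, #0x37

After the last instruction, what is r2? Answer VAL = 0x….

VAL = 0x4c

0: ✓ CMP  NZCV=0010
1: · MOVMI
2: · SUBCC
3: ✓ CMP  NZCV=0011
4: ✓ MOVNE  r3←0x57
5: ✓ MOVCS  r0←0xa5
6: · MOVVC
7: ✓ CMP  NZCV=0010
8: ✓ SUBPL  r2←0x4c
9: · MOVLE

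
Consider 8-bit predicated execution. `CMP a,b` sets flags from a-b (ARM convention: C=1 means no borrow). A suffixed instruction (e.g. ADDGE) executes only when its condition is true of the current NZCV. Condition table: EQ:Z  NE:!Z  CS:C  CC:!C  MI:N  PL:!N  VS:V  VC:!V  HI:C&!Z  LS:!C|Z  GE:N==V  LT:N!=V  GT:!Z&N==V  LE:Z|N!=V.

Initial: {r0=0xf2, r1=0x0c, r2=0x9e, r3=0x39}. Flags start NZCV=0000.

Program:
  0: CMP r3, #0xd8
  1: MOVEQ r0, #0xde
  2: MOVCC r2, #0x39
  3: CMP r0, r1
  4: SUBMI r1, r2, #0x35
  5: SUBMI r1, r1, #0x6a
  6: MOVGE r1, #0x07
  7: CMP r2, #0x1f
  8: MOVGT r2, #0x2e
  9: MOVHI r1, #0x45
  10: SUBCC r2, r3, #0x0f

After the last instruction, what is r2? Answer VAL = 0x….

[0] flags=0000 → (cmp)
[1] flags=0000 EQ?F → skip
[2] flags=0000 CC?T → r2=0x39
[3] flags=1010 → (cmp)
[4] flags=1010 MI?T → r1=0x04
[5] flags=1010 MI?T → r1=0x9a
[6] flags=1010 GE?F → skip
[7] flags=0010 → (cmp)
[8] flags=0010 GT?T → r2=0x2e
[9] flags=0010 HI?T → r1=0x45
[10] flags=0010 CC?F → skip

VAL = 0x2e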